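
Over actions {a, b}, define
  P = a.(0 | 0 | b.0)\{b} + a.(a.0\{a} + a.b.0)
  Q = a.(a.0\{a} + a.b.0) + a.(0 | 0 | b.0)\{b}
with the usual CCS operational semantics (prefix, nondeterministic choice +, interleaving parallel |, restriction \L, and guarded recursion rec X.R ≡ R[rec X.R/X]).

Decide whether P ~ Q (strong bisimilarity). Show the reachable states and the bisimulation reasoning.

Reachable graph of P (6 states):
  p0 = a.(0 | 0 | b.0)\{b} + a.(a.0\{a} + a.b.0) | -a-> p1, -a-> p2
  p1 = (0 | 0 | b.0)\{b} | deadlocked
  p2 = a.0\{a} + a.b.0 | -a-> p3, -a-> p4
  p3 = 0\{a} | deadlocked
  p4 = b.0 | -b-> p5
  p5 = 0 | deadlocked
Reachable graph of Q (6 states):
  q0 = a.(a.0\{a} + a.b.0) + a.(0 | 0 | b.0)\{b} | -a-> q1, -a-> q2
  q1 = (0 | 0 | b.0)\{b} | deadlocked
  q2 = a.0\{a} + a.b.0 | -a-> q3, -a-> q4
  q3 = 0\{a} | deadlocked
  q4 = b.0 | -b-> q5
  q5 = 0 | deadlocked
Bisimilarity quotient blocks:
  B0 = {p0, q0}
  B1 = {p2, q2}
  B2 = {p4, q4}
  B3 = {p1, p3, p5, q1, q3, q5}
p0 ∈ B0, q0 ∈ B0 → same block

P ~ Q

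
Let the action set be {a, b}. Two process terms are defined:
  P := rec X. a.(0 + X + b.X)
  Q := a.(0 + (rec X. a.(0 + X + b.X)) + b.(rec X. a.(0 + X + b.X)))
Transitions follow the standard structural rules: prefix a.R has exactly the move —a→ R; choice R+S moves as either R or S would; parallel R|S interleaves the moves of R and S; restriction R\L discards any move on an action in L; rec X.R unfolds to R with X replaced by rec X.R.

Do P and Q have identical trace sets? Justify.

P's transition system — 2 states:
  s0 = rec X. a.(0 + X + b.X) :: =a=> s1
  s1 = 0 + (rec X. a.(0 + X + b.X)) + b.(rec X. a.(0 + X + b.X)) :: =a=> s1, =b=> s0
Q's transition system — 3 states:
  t0 = a.(0 + (rec X. a.(0 + X + b.X)) + b.(rec X. a.(0 + X + b.X))) :: =a=> t1
  t1 = 0 + (rec X. a.(0 + X + b.X)) + b.(rec X. a.(0 + X + b.X)) :: =a=> t1, =b=> t2
  t2 = rec X. a.(0 + X + b.X) :: =a=> t1
Bisimilarity quotient blocks:
  B0 = {s0, t0, t2}
  B1 = {s1, t1}
s0 ∈ B0, t0 ∈ B0 → same block
Bisimilar ⇒ trace-equivalent.

traces(P) = traces(Q)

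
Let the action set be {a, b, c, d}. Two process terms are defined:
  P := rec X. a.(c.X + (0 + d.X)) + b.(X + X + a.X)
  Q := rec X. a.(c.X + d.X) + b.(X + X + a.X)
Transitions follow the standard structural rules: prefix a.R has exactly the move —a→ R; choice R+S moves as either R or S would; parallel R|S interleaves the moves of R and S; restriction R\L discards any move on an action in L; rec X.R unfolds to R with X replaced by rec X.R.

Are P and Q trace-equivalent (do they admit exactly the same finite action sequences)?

LTS(P): 3 reachable states
  u0 = rec X. a.(c.X + (0 + d.X)) + b.(X + X + a.X) → ··a··> u1, ··b··> u2
  u1 = c.(rec X. a.(c.X + (0 + d.X)) + b.(X + X + a.X)) + (0 + d.(rec X. a.(c.X + (0 + d.X)) + b.(X + X + a.X))) → ··c··> u0, ··d··> u0
  u2 = (rec X. a.(c.X + (0 + d.X)) + b.(X + X + a.X)) + (rec X. a.(c.X + (0 + d.X)) + b.(X + X + a.X)) + a.(rec X. a.(c.X + (0 + d.X)) + b.(X + X + a.X)) → ··a··> u0, ··a··> u1, ··b··> u2
LTS(Q): 3 reachable states
  v0 = rec X. a.(c.X + d.X) + b.(X + X + a.X) → ··a··> v1, ··b··> v2
  v1 = c.(rec X. a.(c.X + d.X) + b.(X + X + a.X)) + d.(rec X. a.(c.X + d.X) + b.(X + X + a.X)) → ··c··> v0, ··d··> v0
  v2 = (rec X. a.(c.X + d.X) + b.(X + X + a.X)) + (rec X. a.(c.X + d.X) + b.(X + X + a.X)) + a.(rec X. a.(c.X + d.X) + b.(X + X + a.X)) → ··a··> v0, ··a··> v1, ··b··> v2
Coarsest stable partition (strong bisimilarity classes):
  B0 = {u0, v0}
  B1 = {u1, v1}
  B2 = {u2, v2}
u0 ∈ B0, v0 ∈ B0 → same block
Bisimilar ⇒ trace-equivalent.

trace-equivalent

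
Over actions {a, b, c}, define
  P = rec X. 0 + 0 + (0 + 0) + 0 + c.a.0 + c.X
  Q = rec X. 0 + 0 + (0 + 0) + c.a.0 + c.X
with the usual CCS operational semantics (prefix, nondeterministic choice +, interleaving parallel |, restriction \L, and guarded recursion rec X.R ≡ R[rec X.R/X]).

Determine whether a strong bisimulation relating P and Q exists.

YES

LTS(P): 3 reachable states
  p0 = rec X. 0 + 0 + (0 + 0) + 0 + c.a.0 + c.X has moves —c→ p0, —c→ p1
  p1 = a.0 has moves —a→ p2
  p2 = 0 has moves ·
LTS(Q): 3 reachable states
  q0 = rec X. 0 + 0 + (0 + 0) + c.a.0 + c.X has moves —c→ q0, —c→ q1
  q1 = a.0 has moves —a→ q2
  q2 = 0 has moves ·
Partition-refinement fixed point:
  B0 = {p0, q0}
  B1 = {p1, q1}
  B2 = {p2, q2}
p0 ∈ B0, q0 ∈ B0 → same block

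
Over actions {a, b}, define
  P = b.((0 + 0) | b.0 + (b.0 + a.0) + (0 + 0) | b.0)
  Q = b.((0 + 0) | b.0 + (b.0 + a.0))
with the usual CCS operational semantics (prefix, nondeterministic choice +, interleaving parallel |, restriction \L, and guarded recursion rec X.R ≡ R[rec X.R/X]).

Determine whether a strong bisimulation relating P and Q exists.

LTS(P): 4 reachable states
  u0 = b.((0 + 0) | b.0 + (b.0 + a.0) + (0 + 0) | b.0) :: =b=> u1
  u1 = (0 + 0) | b.0 + (b.0 + a.0) + (0 + 0) | b.0 :: =a=> u2, =b=> u2, =b=> u3
  u2 = 0 :: ∅
  u3 = (0 + 0) | 0 :: ∅
LTS(Q): 4 reachable states
  v0 = b.((0 + 0) | b.0 + (b.0 + a.0)) :: =b=> v1
  v1 = (0 + 0) | b.0 + (b.0 + a.0) :: =a=> v2, =b=> v2, =b=> v3
  v2 = 0 :: ∅
  v3 = (0 + 0) | 0 :: ∅
Partition-refinement fixed point:
  B0 = {u0, v0}
  B1 = {u1, v1}
  B2 = {u2, u3, v2, v3}
u0 ∈ B0, v0 ∈ B0 → same block

bisimilar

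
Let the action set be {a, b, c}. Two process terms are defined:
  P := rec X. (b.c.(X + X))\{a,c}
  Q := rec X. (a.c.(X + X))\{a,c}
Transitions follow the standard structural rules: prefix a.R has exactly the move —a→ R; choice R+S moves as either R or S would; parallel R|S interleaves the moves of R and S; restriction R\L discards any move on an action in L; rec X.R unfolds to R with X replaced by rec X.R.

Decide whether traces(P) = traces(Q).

LTS(P): 2 reachable states
  m0 = rec X. (b.c.(X + X))\{a,c} :: -b-> m1
  m1 = (c.((rec X. (b.c.(X + X))\{a,c}) + (rec X. (b.c.(X + X))\{a,c})))\{a,c} :: ∅
LTS(Q): 1 reachable states
  n0 = rec X. (a.c.(X + X))\{a,c} :: ∅
Run σ = ⟨b⟩ on P: start {m0}
  step 1 (b): {m1}
  ✓ P
Run σ = ⟨b⟩ on Q: start {n0}
  step 1 (b): no successor for Q

NO — witness ⟨b⟩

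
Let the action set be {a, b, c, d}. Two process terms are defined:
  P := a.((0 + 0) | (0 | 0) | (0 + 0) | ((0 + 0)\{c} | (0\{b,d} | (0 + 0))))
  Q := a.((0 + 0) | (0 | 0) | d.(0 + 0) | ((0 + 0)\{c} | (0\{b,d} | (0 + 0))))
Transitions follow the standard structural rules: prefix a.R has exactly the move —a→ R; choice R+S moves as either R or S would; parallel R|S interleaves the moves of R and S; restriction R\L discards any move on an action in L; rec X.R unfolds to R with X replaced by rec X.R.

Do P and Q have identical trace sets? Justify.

NO — witness ⟨ad⟩

P's transition system — 2 states:
  s0 = a.((0 + 0) | (0 | 0) | (0 + 0) | ((0 + 0)\{c} | (0\{b,d} | (0 + 0)))) :: -a-> s1
  s1 = (0 + 0) | (0 | 0) | (0 + 0) | ((0 + 0)\{c} | (0\{b,d} | (0 + 0))) :: (no moves)
Q's transition system — 3 states:
  t0 = a.((0 + 0) | (0 | 0) | d.(0 + 0) | ((0 + 0)\{c} | (0\{b,d} | (0 + 0)))) :: -a-> t1
  t1 = (0 + 0) | (0 | 0) | d.(0 + 0) | ((0 + 0)\{c} | (0\{b,d} | (0 + 0))) :: -d-> t2
  t2 = (0 + 0) | (0 | 0) | (0 + 0) | ((0 + 0)\{c} | (0\{b,d} | (0 + 0))) :: (no moves)
Run σ = ⟨ad⟩ on Q: start {t0}
  after a @ step 1: {t1}
  after d @ step 2: {t2}
  ✓ Q
Run σ = ⟨ad⟩ on P: start {s0}
  after a @ step 1: {s1}
  after d @ step 2: ∅ (P stuck)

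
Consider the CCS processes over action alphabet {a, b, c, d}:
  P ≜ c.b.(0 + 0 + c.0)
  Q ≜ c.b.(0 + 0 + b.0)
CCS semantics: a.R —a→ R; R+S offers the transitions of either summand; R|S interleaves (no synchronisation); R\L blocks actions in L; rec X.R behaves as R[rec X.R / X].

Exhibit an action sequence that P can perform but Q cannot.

Reachable graph of P (4 states):
  u0 = c.b.(0 + 0 + c.0) | -c-> u1
  u1 = b.(0 + 0 + c.0) | -b-> u2
  u2 = 0 + 0 + c.0 | -c-> u3
  u3 = 0 | ·
Reachable graph of Q (4 states):
  v0 = c.b.(0 + 0 + b.0) | -c-> v1
  v1 = b.(0 + 0 + b.0) | -b-> v2
  v2 = 0 + 0 + b.0 | -b-> v3
  v3 = 0 | ·
Executing cbc from P (initial set {u0}):
  after c @ step 1: {u1}
  after b @ step 2: {u2}
  after c @ step 3: {u3}
  ✓ P
Executing cbc from Q (initial set {v0}):
  after c @ step 1: {v1}
  after b @ step 2: {v2}
  after c @ step 3: no successor for Q

cbc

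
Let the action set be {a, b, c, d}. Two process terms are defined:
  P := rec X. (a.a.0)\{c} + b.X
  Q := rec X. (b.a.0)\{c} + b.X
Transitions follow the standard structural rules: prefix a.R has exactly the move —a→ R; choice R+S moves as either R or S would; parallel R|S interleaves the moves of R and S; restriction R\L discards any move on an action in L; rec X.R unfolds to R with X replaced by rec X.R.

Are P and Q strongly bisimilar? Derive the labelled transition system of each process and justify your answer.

not bisimilar

P's transition system — 3 states:
  s0 = rec X. (a.a.0)\{c} + b.X ⊢ ··a··> s1, ··b··> s0
  s1 = (a.0)\{c} ⊢ ··a··> s2
  s2 = 0\{c} ⊢ ∅
Q's transition system — 3 states:
  t0 = rec X. (b.a.0)\{c} + b.X ⊢ ··b··> t0, ··b··> t1
  t1 = (a.0)\{c} ⊢ ··a··> t2
  t2 = 0\{c} ⊢ ∅
Coarsest stable partition (strong bisimilarity classes):
  B0 = {s0}
  B1 = {s1, t1}
  B2 = {s2, t2}
  B3 = {t0}
s0 ∈ B0, t0 ∈ B3 → different blocks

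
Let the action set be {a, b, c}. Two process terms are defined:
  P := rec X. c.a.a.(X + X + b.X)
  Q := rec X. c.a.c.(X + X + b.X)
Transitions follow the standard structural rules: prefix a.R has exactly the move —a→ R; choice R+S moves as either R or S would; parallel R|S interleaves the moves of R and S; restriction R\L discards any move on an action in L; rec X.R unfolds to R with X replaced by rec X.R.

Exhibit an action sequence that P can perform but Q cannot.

caa

Reachable graph of P (4 states):
  m0 = rec X. c.a.a.(X + X + b.X) → —c→ m1
  m1 = a.a.((rec X. c.a.a.(X + X + b.X)) + (rec X. c.a.a.(X + X + b.X)) + b.(rec X. c.a.a.(X + X + b.X))) → —a→ m2
  m2 = a.((rec X. c.a.a.(X + X + b.X)) + (rec X. c.a.a.(X + X + b.X)) + b.(rec X. c.a.a.(X + X + b.X))) → —a→ m3
  m3 = (rec X. c.a.a.(X + X + b.X)) + (rec X. c.a.a.(X + X + b.X)) + b.(rec X. c.a.a.(X + X + b.X)) → —b→ m0, —c→ m1
Reachable graph of Q (4 states):
  n0 = rec X. c.a.c.(X + X + b.X) → —c→ n1
  n1 = a.c.((rec X. c.a.c.(X + X + b.X)) + (rec X. c.a.c.(X + X + b.X)) + b.(rec X. c.a.c.(X + X + b.X))) → —a→ n2
  n2 = c.((rec X. c.a.c.(X + X + b.X)) + (rec X. c.a.c.(X + X + b.X)) + b.(rec X. c.a.c.(X + X + b.X))) → —c→ n3
  n3 = (rec X. c.a.c.(X + X + b.X)) + (rec X. c.a.c.(X + X + b.X)) + b.(rec X. c.a.c.(X + X + b.X)) → —b→ n0, —c→ n1
Run σ = ⟨caa⟩ on P: start {m0}
  step 1 (c): {m1}
  step 2 (a): {m2}
  step 3 (a): {m3}
  — P admits the full trace.
Run σ = ⟨caa⟩ on Q: start {n0}
  step 1 (c): {n1}
  step 2 (a): {n2}
  step 3 (a): no successor for Q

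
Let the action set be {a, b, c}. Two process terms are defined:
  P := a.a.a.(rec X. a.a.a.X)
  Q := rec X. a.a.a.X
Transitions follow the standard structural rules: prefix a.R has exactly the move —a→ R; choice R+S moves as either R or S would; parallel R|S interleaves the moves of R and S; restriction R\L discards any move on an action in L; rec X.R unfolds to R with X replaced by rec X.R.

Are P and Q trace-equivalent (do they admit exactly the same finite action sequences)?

YES

P's transition system — 4 states:
  m0 = a.a.a.(rec X. a.a.a.X) :: =a=> m1
  m1 = a.a.(rec X. a.a.a.X) :: =a=> m2
  m2 = a.(rec X. a.a.a.X) :: =a=> m3
  m3 = rec X. a.a.a.X :: =a=> m1
Q's transition system — 3 states:
  n0 = rec X. a.a.a.X :: =a=> n1
  n1 = a.a.(rec X. a.a.a.X) :: =a=> n2
  n2 = a.(rec X. a.a.a.X) :: =a=> n0
Coarsest stable partition (strong bisimilarity classes):
  B0 = {m0, m1, m2, m3, n0, n1, n2}
m0 ∈ B0, n0 ∈ B0 → same block
Bisimilar ⇒ trace-equivalent.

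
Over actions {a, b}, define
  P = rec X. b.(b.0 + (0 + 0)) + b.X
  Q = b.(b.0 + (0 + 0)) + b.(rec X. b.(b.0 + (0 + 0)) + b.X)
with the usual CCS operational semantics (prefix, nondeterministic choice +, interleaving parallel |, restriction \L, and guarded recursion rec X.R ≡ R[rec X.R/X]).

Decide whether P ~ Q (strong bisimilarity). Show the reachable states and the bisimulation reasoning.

Reachable graph of P (3 states):
  m0 = rec X. b.(b.0 + (0 + 0)) + b.X ⊢ =b=> m0, =b=> m1
  m1 = b.0 + (0 + 0) ⊢ =b=> m2
  m2 = 0 ⊢ ∅
Reachable graph of Q (4 states):
  n0 = b.(b.0 + (0 + 0)) + b.(rec X. b.(b.0 + (0 + 0)) + b.X) ⊢ =b=> n1, =b=> n2
  n1 = b.0 + (0 + 0) ⊢ =b=> n3
  n2 = rec X. b.(b.0 + (0 + 0)) + b.X ⊢ =b=> n1, =b=> n2
  n3 = 0 ⊢ ∅
Coarsest stable partition (strong bisimilarity classes):
  B0 = {m0, n0, n2}
  B1 = {m1, n1}
  B2 = {m2, n3}
m0 ∈ B0, n0 ∈ B0 → same block

P ~ Q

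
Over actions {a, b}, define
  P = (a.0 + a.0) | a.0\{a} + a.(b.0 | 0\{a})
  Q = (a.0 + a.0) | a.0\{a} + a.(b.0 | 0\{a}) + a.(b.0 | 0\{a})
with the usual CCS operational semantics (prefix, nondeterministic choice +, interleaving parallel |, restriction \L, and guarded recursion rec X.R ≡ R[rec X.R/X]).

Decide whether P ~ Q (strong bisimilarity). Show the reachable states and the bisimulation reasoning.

YES

P's transition system — 5 states:
  p0 = (a.0 + a.0) | a.0\{a} + a.(b.0 | 0\{a}) ⊢ --a--▸ p1, --a--▸ p2, --a--▸ p3
  p1 = (a.0 + a.0) | 0\{a} ⊢ --a--▸ p4
  p2 = 0 | a.0\{a} ⊢ --a--▸ p4
  p3 = b.0 | 0\{a} ⊢ --b--▸ p4
  p4 = 0 | 0\{a} ⊢ (no moves)
Q's transition system — 5 states:
  q0 = (a.0 + a.0) | a.0\{a} + a.(b.0 | 0\{a}) + a.(b.0 | 0\{a}) ⊢ --a--▸ q1, --a--▸ q2, --a--▸ q3
  q1 = (a.0 + a.0) | 0\{a} ⊢ --a--▸ q4
  q2 = 0 | a.0\{a} ⊢ --a--▸ q4
  q3 = b.0 | 0\{a} ⊢ --b--▸ q4
  q4 = 0 | 0\{a} ⊢ (no moves)
Coarsest stable partition (strong bisimilarity classes):
  B0 = {p0, q0}
  B1 = {p1, p2, q1, q2}
  B2 = {p4, q4}
  B3 = {p3, q3}
p0 ∈ B0, q0 ∈ B0 → same block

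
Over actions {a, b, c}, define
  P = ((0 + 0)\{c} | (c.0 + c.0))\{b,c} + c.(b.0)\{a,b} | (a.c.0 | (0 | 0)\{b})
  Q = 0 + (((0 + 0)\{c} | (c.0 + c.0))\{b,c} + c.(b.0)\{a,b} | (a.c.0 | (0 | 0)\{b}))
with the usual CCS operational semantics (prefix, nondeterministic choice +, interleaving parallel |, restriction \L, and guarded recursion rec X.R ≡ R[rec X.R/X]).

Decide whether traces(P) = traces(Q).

YES

LTS(P): 6 reachable states
  m0 = ((0 + 0)\{c} | (c.0 + c.0))\{b,c} + c.(b.0)\{a,b} | (a.c.0 | (0 | 0)\{b}) → --a--▸ m1, --c--▸ m2
  m1 = c.(b.0)\{a,b} | (c.0 | (0 | 0)\{b}) → --c--▸ m3, --c--▸ m4
  m2 = (b.0)\{a,b} | (a.c.0 | (0 | 0)\{b}) → --a--▸ m3
  m3 = (b.0)\{a,b} | (c.0 | (0 | 0)\{b}) → --c--▸ m5
  m4 = c.(b.0)\{a,b} | (0 | (0 | 0)\{b}) → --c--▸ m5
  m5 = (b.0)\{a,b} | (0 | (0 | 0)\{b}) → stopped
LTS(Q): 6 reachable states
  n0 = 0 + (((0 + 0)\{c} | (c.0 + c.0))\{b,c} + c.(b.0)\{a,b} | (a.c.0 | (0 | 0)\{b})) → --a--▸ n1, --c--▸ n2
  n1 = c.(b.0)\{a,b} | (c.0 | (0 | 0)\{b}) → --c--▸ n3, --c--▸ n4
  n2 = (b.0)\{a,b} | (a.c.0 | (0 | 0)\{b}) → --a--▸ n3
  n3 = (b.0)\{a,b} | (c.0 | (0 | 0)\{b}) → --c--▸ n5
  n4 = c.(b.0)\{a,b} | (0 | (0 | 0)\{b}) → --c--▸ n5
  n5 = (b.0)\{a,b} | (0 | (0 | 0)\{b}) → stopped
Partition-refinement fixed point:
  B0 = {m0, n0}
  B1 = {m1, n1}
  B2 = {m3, m4, n3, n4}
  B3 = {m5, n5}
  B4 = {m2, n2}
m0 ∈ B0, n0 ∈ B0 → same block
Bisimilar ⇒ trace-equivalent.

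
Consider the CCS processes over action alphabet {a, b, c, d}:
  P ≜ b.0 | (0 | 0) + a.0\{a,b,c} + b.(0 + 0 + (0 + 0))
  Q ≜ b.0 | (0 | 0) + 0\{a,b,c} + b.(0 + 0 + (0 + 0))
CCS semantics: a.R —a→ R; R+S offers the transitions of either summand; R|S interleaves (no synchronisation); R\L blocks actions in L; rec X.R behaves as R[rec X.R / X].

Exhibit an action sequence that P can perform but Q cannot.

LTS(P): 4 reachable states
  m0 = b.0 | (0 | 0) + a.0\{a,b,c} + b.(0 + 0 + (0 + 0)) ⊢ --a--▸ m1, --b--▸ m2, --b--▸ m3
  m1 = 0\{a,b,c} ⊢ deadlocked
  m2 = 0 + 0 + (0 + 0) ⊢ deadlocked
  m3 = 0 | (0 | 0) ⊢ deadlocked
LTS(Q): 3 reachable states
  n0 = b.0 | (0 | 0) + 0\{a,b,c} + b.(0 + 0 + (0 + 0)) ⊢ --b--▸ n1, --b--▸ n2
  n1 = 0 + 0 + (0 + 0) ⊢ deadlocked
  n2 = 0 | (0 | 0) ⊢ deadlocked
Trace ⟨a⟩ through P, begin at {m0}:
  [1] a ⇒ {m1}
  P completes σ.
Trace ⟨a⟩ through Q, begin at {n0}:
  [1] a ⇒ ∅  — Q cannot continue

a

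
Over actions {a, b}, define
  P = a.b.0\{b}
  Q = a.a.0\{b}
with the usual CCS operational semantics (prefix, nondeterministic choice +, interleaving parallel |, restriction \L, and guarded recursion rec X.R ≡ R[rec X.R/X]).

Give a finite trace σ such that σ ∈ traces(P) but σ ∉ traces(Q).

P's transition system — 3 states:
  m0 = a.b.0\{b} has moves --a--▸ m1
  m1 = b.0\{b} has moves --b--▸ m2
  m2 = 0\{b} has moves ∅
Q's transition system — 3 states:
  n0 = a.a.0\{b} has moves --a--▸ n1
  n1 = a.0\{b} has moves --a--▸ n2
  n2 = 0\{b} has moves ∅
Executing ab from P (initial set {m0}):
  step 1 (a): {m1}
  step 2 (b): {m2}
  P completes σ.
Executing ab from Q (initial set {n0}):
  step 1 (a): {n1}
  step 2 (b): ∅  — Q cannot continue

ab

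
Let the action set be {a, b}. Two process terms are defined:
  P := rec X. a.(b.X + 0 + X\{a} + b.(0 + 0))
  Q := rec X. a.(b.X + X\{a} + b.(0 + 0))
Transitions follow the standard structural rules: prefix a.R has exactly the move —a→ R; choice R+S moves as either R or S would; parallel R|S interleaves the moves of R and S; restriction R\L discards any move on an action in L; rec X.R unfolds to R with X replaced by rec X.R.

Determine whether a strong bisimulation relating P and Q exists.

YES

LTS(P): 3 reachable states
  u0 = rec X. a.(b.X + 0 + X\{a} + b.(0 + 0)) has moves ··a··> u1
  u1 = b.(rec X. a.(b.X + 0 + X\{a} + b.(0 + 0))) + 0 + (rec X. a.(b.X + 0 + X\{a} + b.(0 + 0)))\{a} + b.(0 + 0) has moves ··b··> u0, ··b··> u2
  u2 = 0 + 0 has moves ·
LTS(Q): 3 reachable states
  v0 = rec X. a.(b.X + X\{a} + b.(0 + 0)) has moves ··a··> v1
  v1 = b.(rec X. a.(b.X + X\{a} + b.(0 + 0))) + (rec X. a.(b.X + X\{a} + b.(0 + 0)))\{a} + b.(0 + 0) has moves ··b··> v0, ··b··> v2
  v2 = 0 + 0 has moves ·
Partition-refinement fixed point:
  B0 = {u0, v0}
  B1 = {u1, v1}
  B2 = {u2, v2}
u0 ∈ B0, v0 ∈ B0 → same block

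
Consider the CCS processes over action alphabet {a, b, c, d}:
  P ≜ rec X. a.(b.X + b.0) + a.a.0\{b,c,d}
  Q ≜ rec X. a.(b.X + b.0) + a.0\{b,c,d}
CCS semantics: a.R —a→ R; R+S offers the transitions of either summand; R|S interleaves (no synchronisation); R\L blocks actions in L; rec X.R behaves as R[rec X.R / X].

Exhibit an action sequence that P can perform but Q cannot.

aa

P's transition system — 5 states:
  p0 = rec X. a.(b.X + b.0) + a.a.0\{b,c,d} | -a-> p1, -a-> p2
  p1 = a.0\{b,c,d} | -a-> p3
  p2 = b.(rec X. a.(b.X + b.0) + a.a.0\{b,c,d}) + b.0 | -b-> p0, -b-> p4
  p3 = 0\{b,c,d} | deadlocked
  p4 = 0 | deadlocked
Q's transition system — 4 states:
  q0 = rec X. a.(b.X + b.0) + a.0\{b,c,d} | -a-> q1, -a-> q2
  q1 = 0\{b,c,d} | deadlocked
  q2 = b.(rec X. a.(b.X + b.0) + a.0\{b,c,d}) + b.0 | -b-> q0, -b-> q3
  q3 = 0 | deadlocked
Run σ = ⟨aa⟩ on P: start {p0}
  after a @ step 1: {p1, p2}
  after a @ step 2: {p3}
  P completes σ.
Run σ = ⟨aa⟩ on Q: start {q0}
  after a @ step 1: {q1, q2}
  after a @ step 2: ∅  — Q cannot continue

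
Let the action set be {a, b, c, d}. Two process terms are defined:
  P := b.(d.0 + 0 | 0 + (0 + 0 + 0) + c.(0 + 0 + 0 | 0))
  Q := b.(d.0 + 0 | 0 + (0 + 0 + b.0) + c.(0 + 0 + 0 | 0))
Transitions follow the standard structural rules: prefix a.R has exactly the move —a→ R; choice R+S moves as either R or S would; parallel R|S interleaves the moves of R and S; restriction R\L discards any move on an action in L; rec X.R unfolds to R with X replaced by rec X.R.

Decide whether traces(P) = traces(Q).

traces(P) ≠ traces(Q) — witness ⟨bb⟩

Reachable graph of P (4 states):
  u0 = b.(d.0 + 0 | 0 + (0 + 0 + 0) + c.(0 + 0 + 0 | 0)) | ··b··> u1
  u1 = d.0 + 0 | 0 + (0 + 0 + 0) + c.(0 + 0 + 0 | 0) | ··c··> u2, ··d··> u3
  u2 = 0 + 0 + 0 | 0 | ∅
  u3 = 0 | ∅
Reachable graph of Q (4 states):
  v0 = b.(d.0 + 0 | 0 + (0 + 0 + b.0) + c.(0 + 0 + 0 | 0)) | ··b··> v1
  v1 = d.0 + 0 | 0 + (0 + 0 + b.0) + c.(0 + 0 + 0 | 0) | ··b··> v2, ··c··> v3, ··d··> v2
  v2 = 0 | ∅
  v3 = 0 + 0 + 0 | 0 | ∅
Trace ⟨bb⟩ through Q, begin at {v0}:
  step 1 (b): {v1}
  step 2 (b): {v2}
  — Q admits the full trace.
Trace ⟨bb⟩ through P, begin at {u0}:
  step 1 (b): {u1}
  step 2 (b): ∅ (P stuck)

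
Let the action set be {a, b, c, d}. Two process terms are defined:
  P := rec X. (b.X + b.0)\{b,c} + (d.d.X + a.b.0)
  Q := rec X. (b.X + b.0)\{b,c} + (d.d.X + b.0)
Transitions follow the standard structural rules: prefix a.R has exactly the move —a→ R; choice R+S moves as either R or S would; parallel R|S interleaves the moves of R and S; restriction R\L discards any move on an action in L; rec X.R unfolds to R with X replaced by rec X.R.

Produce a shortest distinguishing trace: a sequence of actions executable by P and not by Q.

Reachable graph of P (4 states):
  m0 = rec X. (b.X + b.0)\{b,c} + (d.d.X + a.b.0) ⊢ —a→ m1, —d→ m2
  m1 = b.0 ⊢ —b→ m3
  m2 = d.(rec X. (b.X + b.0)\{b,c} + (d.d.X + a.b.0)) ⊢ —d→ m0
  m3 = 0 ⊢ ∅
Reachable graph of Q (3 states):
  n0 = rec X. (b.X + b.0)\{b,c} + (d.d.X + b.0) ⊢ —b→ n1, —d→ n2
  n1 = 0 ⊢ ∅
  n2 = d.(rec X. (b.X + b.0)\{b,c} + (d.d.X + b.0)) ⊢ —d→ n0
Run σ = ⟨a⟩ on P: start {m0}
  [1] a ⇒ {m1}
  ✓ P
Run σ = ⟨a⟩ on Q: start {n0}
  [1] a ⇒ ∅  — Q cannot continue

a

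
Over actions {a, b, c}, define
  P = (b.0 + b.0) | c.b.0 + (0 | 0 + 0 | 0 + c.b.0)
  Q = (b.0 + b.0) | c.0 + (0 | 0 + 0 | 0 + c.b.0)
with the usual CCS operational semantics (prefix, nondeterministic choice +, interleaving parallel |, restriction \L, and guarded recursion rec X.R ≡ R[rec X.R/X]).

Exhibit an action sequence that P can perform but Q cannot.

bcb

LTS(P): 8 reachable states
  m0 = (b.0 + b.0) | c.b.0 + (0 | 0 + 0 | 0 + c.b.0) → —b→ m1, —c→ m2, —c→ m3
  m1 = 0 | c.b.0 → —c→ m4
  m2 = (b.0 + b.0) | b.0 → —b→ m4, —b→ m5
  m3 = b.0 → —b→ m6
  m4 = 0 | b.0 → —b→ m7
  m5 = (b.0 + b.0) | 0 → —b→ m7
  m6 = 0 → ∅
  m7 = 0 | 0 → ∅
LTS(Q): 6 reachable states
  n0 = (b.0 + b.0) | c.0 + (0 | 0 + 0 | 0 + c.b.0) → —b→ n1, —c→ n2, —c→ n3
  n1 = 0 | c.0 → —c→ n4
  n2 = (b.0 + b.0) | 0 → —b→ n4
  n3 = b.0 → —b→ n5
  n4 = 0 | 0 → ∅
  n5 = 0 → ∅
Run σ = ⟨bcb⟩ on P: start {m0}
  [1] b ⇒ {m1}
  [2] c ⇒ {m4}
  [3] b ⇒ {m7}
  P completes σ.
Run σ = ⟨bcb⟩ on Q: start {n0}
  [1] b ⇒ {n1}
  [2] c ⇒ {n4}
  [3] b ⇒ ∅  — Q cannot continue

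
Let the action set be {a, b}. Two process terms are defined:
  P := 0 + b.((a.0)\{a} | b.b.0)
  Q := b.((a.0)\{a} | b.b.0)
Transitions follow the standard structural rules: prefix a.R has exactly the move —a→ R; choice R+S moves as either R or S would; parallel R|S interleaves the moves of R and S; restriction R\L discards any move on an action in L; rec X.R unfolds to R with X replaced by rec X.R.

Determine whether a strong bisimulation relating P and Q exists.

P ~ Q

Reachable graph of P (4 states):
  s0 = 0 + b.((a.0)\{a} | b.b.0) ⊢ ··b··> s1
  s1 = (a.0)\{a} | b.b.0 ⊢ ··b··> s2
  s2 = (a.0)\{a} | b.0 ⊢ ··b··> s3
  s3 = (a.0)\{a} | 0 ⊢ ∅
Reachable graph of Q (4 states):
  t0 = b.((a.0)\{a} | b.b.0) ⊢ ··b··> t1
  t1 = (a.0)\{a} | b.b.0 ⊢ ··b··> t2
  t2 = (a.0)\{a} | b.0 ⊢ ··b··> t3
  t3 = (a.0)\{a} | 0 ⊢ ∅
Coarsest stable partition (strong bisimilarity classes):
  B0 = {s0, t0}
  B1 = {s1, t1}
  B2 = {s2, t2}
  B3 = {s3, t3}
s0 ∈ B0, t0 ∈ B0 → same block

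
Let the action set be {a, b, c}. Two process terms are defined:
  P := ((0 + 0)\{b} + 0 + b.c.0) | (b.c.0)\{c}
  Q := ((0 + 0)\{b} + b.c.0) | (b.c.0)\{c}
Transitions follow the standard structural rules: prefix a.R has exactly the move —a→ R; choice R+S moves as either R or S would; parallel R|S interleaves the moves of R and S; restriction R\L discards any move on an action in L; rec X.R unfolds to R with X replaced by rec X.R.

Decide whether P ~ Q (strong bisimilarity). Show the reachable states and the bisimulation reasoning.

P's transition system — 6 states:
  m0 = ((0 + 0)\{b} + 0 + b.c.0) | (b.c.0)\{c} | -b-> m1, -b-> m2
  m1 = ((0 + 0)\{b} + 0 + b.c.0) | (c.0)\{c} | -b-> m3
  m2 = c.0 | (b.c.0)\{c} | -b-> m3, -c-> m4
  m3 = c.0 | (c.0)\{c} | -c-> m5
  m4 = 0 | (b.c.0)\{c} | -b-> m5
  m5 = 0 | (c.0)\{c} | ∅
Q's transition system — 6 states:
  n0 = ((0 + 0)\{b} + b.c.0) | (b.c.0)\{c} | -b-> n1, -b-> n2
  n1 = ((0 + 0)\{b} + b.c.0) | (c.0)\{c} | -b-> n3
  n2 = c.0 | (b.c.0)\{c} | -b-> n3, -c-> n4
  n3 = c.0 | (c.0)\{c} | -c-> n5
  n4 = 0 | (b.c.0)\{c} | -b-> n5
  n5 = 0 | (c.0)\{c} | ∅
Bisimilarity quotient blocks:
  B0 = {m0, n0}
  B1 = {m1, n1}
  B2 = {m3, n3}
  B3 = {m5, n5}
  B4 = {m2, n2}
  B5 = {m4, n4}
m0 ∈ B0, n0 ∈ B0 → same block

bisimilar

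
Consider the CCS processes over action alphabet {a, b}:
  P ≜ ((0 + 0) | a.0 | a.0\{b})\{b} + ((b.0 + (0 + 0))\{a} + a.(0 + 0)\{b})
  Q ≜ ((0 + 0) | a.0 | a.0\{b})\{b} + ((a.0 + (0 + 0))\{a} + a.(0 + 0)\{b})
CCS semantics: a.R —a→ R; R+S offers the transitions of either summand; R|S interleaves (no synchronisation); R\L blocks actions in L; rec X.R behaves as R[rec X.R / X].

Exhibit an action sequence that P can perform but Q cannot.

b

Reachable graph of P (6 states):
  m0 = ((0 + 0) | a.0 | a.0\{b})\{b} + ((b.0 + (0 + 0))\{a} + a.(0 + 0)\{b}) :: —a→ m1, —a→ m2, —a→ m3, —b→ m4
  m1 = ((0 + 0) | 0 | a.0\{b})\{b} :: —a→ m5
  m2 = ((0 + 0) | a.0 | 0\{b})\{b} :: —a→ m5
  m3 = (0 + 0)\{b} :: ·
  m4 = 0\{a} :: ·
  m5 = ((0 + 0) | 0 | 0\{b})\{b} :: ·
Reachable graph of Q (5 states):
  n0 = ((0 + 0) | a.0 | a.0\{b})\{b} + ((a.0 + (0 + 0))\{a} + a.(0 + 0)\{b}) :: —a→ n1, —a→ n2, —a→ n3
  n1 = ((0 + 0) | 0 | a.0\{b})\{b} :: —a→ n4
  n2 = ((0 + 0) | a.0 | 0\{b})\{b} :: —a→ n4
  n3 = (0 + 0)\{b} :: ·
  n4 = ((0 + 0) | 0 | 0\{b})\{b} :: ·
Trace ⟨b⟩ through P, begin at {m0}:
  after b @ step 1: {m4}
  ✓ P
Trace ⟨b⟩ through Q, begin at {n0}:
  after b @ step 1: no successor for Q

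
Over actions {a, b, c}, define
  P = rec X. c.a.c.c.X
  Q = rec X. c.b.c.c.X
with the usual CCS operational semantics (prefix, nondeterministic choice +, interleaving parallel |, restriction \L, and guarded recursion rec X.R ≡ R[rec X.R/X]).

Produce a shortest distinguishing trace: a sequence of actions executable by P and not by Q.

Reachable graph of P (4 states):
  p0 = rec X. c.a.c.c.X ⊢ —c→ p1
  p1 = a.c.c.(rec X. c.a.c.c.X) ⊢ —a→ p2
  p2 = c.c.(rec X. c.a.c.c.X) ⊢ —c→ p3
  p3 = c.(rec X. c.a.c.c.X) ⊢ —c→ p0
Reachable graph of Q (4 states):
  q0 = rec X. c.b.c.c.X ⊢ —c→ q1
  q1 = b.c.c.(rec X. c.b.c.c.X) ⊢ —b→ q2
  q2 = c.c.(rec X. c.b.c.c.X) ⊢ —c→ q3
  q3 = c.(rec X. c.b.c.c.X) ⊢ —c→ q0
Run σ = ⟨ca⟩ on P: start {p0}
  [1] c ⇒ {p1}
  [2] a ⇒ {p2}
  — P admits the full trace.
Run σ = ⟨ca⟩ on Q: start {q0}
  [1] c ⇒ {q1}
  [2] a ⇒ ∅  — Q cannot continue

ca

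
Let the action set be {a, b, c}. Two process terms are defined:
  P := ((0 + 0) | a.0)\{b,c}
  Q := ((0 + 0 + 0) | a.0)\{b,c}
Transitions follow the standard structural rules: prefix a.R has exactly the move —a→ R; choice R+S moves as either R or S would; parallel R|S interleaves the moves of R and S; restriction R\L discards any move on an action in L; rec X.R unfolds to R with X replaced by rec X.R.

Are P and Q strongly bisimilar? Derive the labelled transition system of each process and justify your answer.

bisimilar

Reachable graph of P (2 states):
  m0 = ((0 + 0) | a.0)\{b,c} ⊢ --a--▸ m1
  m1 = ((0 + 0) | 0)\{b,c} ⊢ deadlocked
Reachable graph of Q (2 states):
  n0 = ((0 + 0 + 0) | a.0)\{b,c} ⊢ --a--▸ n1
  n1 = ((0 + 0 + 0) | 0)\{b,c} ⊢ deadlocked
Bisimilarity quotient blocks:
  B0 = {m0, n0}
  B1 = {m1, n1}
m0 ∈ B0, n0 ∈ B0 → same block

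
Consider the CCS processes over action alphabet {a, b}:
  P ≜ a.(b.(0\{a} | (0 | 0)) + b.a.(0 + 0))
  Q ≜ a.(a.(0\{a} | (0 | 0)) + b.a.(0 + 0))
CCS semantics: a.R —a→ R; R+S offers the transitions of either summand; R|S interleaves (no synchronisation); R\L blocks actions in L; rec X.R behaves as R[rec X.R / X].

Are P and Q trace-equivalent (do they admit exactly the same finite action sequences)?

P's transition system — 5 states:
  p0 = a.(b.(0\{a} | (0 | 0)) + b.a.(0 + 0)) has moves —a→ p1
  p1 = b.(0\{a} | (0 | 0)) + b.a.(0 + 0) has moves —b→ p2, —b→ p3
  p2 = 0\{a} | (0 | 0) has moves deadlocked
  p3 = a.(0 + 0) has moves —a→ p4
  p4 = 0 + 0 has moves deadlocked
Q's transition system — 5 states:
  q0 = a.(a.(0\{a} | (0 | 0)) + b.a.(0 + 0)) has moves —a→ q1
  q1 = a.(0\{a} | (0 | 0)) + b.a.(0 + 0) has moves —a→ q2, —b→ q3
  q2 = 0\{a} | (0 | 0) has moves deadlocked
  q3 = a.(0 + 0) has moves —a→ q4
  q4 = 0 + 0 has moves deadlocked
Trace ⟨aa⟩ through Q, begin at {q0}:
  after a @ step 1: {q1}
  after a @ step 2: {q2}
  Q completes σ.
Trace ⟨aa⟩ through P, begin at {p0}:
  after a @ step 1: {p1}
  after a @ step 2: ∅  — P cannot continue

trace-distinct — witness ⟨aa⟩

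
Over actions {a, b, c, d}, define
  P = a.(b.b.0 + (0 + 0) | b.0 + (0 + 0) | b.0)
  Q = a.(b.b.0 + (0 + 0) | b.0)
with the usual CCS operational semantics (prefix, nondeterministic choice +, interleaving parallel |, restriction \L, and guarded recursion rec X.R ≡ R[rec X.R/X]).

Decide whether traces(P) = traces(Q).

trace-equivalent

LTS(P): 5 reachable states
  s0 = a.(b.b.0 + (0 + 0) | b.0 + (0 + 0) | b.0) → —a→ s1
  s1 = b.b.0 + (0 + 0) | b.0 + (0 + 0) | b.0 → —b→ s2, —b→ s3
  s2 = (0 + 0) | 0 → deadlocked
  s3 = b.0 → —b→ s4
  s4 = 0 → deadlocked
LTS(Q): 5 reachable states
  t0 = a.(b.b.0 + (0 + 0) | b.0) → —a→ t1
  t1 = b.b.0 + (0 + 0) | b.0 → —b→ t2, —b→ t3
  t2 = (0 + 0) | 0 → deadlocked
  t3 = b.0 → —b→ t4
  t4 = 0 → deadlocked
Coarsest stable partition (strong bisimilarity classes):
  B0 = {s0, t0}
  B1 = {s1, t1}
  B2 = {s3, t3}
  B3 = {s2, s4, t2, t4}
s0 ∈ B0, t0 ∈ B0 → same block
Bisimilar ⇒ trace-equivalent.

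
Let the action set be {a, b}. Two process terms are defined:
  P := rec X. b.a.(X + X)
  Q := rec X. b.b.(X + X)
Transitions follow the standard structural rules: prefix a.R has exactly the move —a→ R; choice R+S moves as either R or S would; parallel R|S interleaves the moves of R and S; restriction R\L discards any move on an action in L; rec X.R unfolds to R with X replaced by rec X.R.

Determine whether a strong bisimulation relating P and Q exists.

Reachable graph of P (3 states):
  m0 = rec X. b.a.(X + X) :: =b=> m1
  m1 = a.((rec X. b.a.(X + X)) + (rec X. b.a.(X + X))) :: =a=> m2
  m2 = (rec X. b.a.(X + X)) + (rec X. b.a.(X + X)) :: =b=> m1
Reachable graph of Q (3 states):
  n0 = rec X. b.b.(X + X) :: =b=> n1
  n1 = b.((rec X. b.b.(X + X)) + (rec X. b.b.(X + X))) :: =b=> n2
  n2 = (rec X. b.b.(X + X)) + (rec X. b.b.(X + X)) :: =b=> n1
Coarsest stable partition (strong bisimilarity classes):
  B0 = {m0, m2}
  B1 = {m1}
  B2 = {n0, n1, n2}
m0 ∈ B0, n0 ∈ B2 → different blocks

not bisimilar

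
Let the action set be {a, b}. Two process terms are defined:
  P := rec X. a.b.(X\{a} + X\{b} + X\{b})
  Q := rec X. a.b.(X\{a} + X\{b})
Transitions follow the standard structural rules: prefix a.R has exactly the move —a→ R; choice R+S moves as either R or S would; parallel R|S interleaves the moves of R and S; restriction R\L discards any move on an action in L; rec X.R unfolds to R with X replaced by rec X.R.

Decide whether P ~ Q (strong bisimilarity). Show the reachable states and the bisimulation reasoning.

YES

LTS(P): 4 reachable states
  p0 = rec X. a.b.(X\{a} + X\{b} + X\{b}) has moves ··a··> p1
  p1 = b.((rec X. a.b.(X\{a} + X\{b} + X\{b}))\{a} + (rec X. a.b.(X\{a} + X\{b} + X\{b}))\{b} + (rec X. a.b.(X\{a} + X\{b} + X\{b}))\{b}) has moves ··b··> p2
  p2 = (rec X. a.b.(X\{a} + X\{b} + X\{b}))\{a} + (rec X. a.b.(X\{a} + X\{b} + X\{b}))\{b} + (rec X. a.b.(X\{a} + X\{b} + X\{b}))\{b} has moves ··a··> p3
  p3 = (b.((rec X. a.b.(X\{a} + X\{b} + X\{b}))\{a} + (rec X. a.b.(X\{a} + X\{b} + X\{b}))\{b} + (rec X. a.b.(X\{a} + X\{b} + X\{b}))\{b}))\{b} has moves ∅
LTS(Q): 4 reachable states
  q0 = rec X. a.b.(X\{a} + X\{b}) has moves ··a··> q1
  q1 = b.((rec X. a.b.(X\{a} + X\{b}))\{a} + (rec X. a.b.(X\{a} + X\{b}))\{b}) has moves ··b··> q2
  q2 = (rec X. a.b.(X\{a} + X\{b}))\{a} + (rec X. a.b.(X\{a} + X\{b}))\{b} has moves ··a··> q3
  q3 = (b.((rec X. a.b.(X\{a} + X\{b}))\{a} + (rec X. a.b.(X\{a} + X\{b}))\{b}))\{b} has moves ∅
Coarsest stable partition (strong bisimilarity classes):
  B0 = {p0, q0}
  B1 = {p1, q1}
  B2 = {p2, q2}
  B3 = {p3, q3}
p0 ∈ B0, q0 ∈ B0 → same block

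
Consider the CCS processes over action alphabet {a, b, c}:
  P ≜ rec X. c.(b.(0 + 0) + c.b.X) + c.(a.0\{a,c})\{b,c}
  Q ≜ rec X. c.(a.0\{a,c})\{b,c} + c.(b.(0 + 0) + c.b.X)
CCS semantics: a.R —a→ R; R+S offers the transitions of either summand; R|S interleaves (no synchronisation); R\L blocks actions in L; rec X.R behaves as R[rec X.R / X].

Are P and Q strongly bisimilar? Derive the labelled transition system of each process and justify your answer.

P ~ Q

LTS(P): 6 reachable states
  m0 = rec X. c.(b.(0 + 0) + c.b.X) + c.(a.0\{a,c})\{b,c} has moves —c→ m1, —c→ m2
  m1 = (a.0\{a,c})\{b,c} has moves —a→ m3
  m2 = b.(0 + 0) + c.b.(rec X. c.(b.(0 + 0) + c.b.X) + c.(a.0\{a,c})\{b,c}) has moves —b→ m4, —c→ m5
  m3 = 0\{a,c}\{b,c} has moves (no moves)
  m4 = 0 + 0 has moves (no moves)
  m5 = b.(rec X. c.(b.(0 + 0) + c.b.X) + c.(a.0\{a,c})\{b,c}) has moves —b→ m0
LTS(Q): 6 reachable states
  n0 = rec X. c.(a.0\{a,c})\{b,c} + c.(b.(0 + 0) + c.b.X) has moves —c→ n1, —c→ n2
  n1 = (a.0\{a,c})\{b,c} has moves —a→ n3
  n2 = b.(0 + 0) + c.b.(rec X. c.(a.0\{a,c})\{b,c} + c.(b.(0 + 0) + c.b.X)) has moves —b→ n4, —c→ n5
  n3 = 0\{a,c}\{b,c} has moves (no moves)
  n4 = 0 + 0 has moves (no moves)
  n5 = b.(rec X. c.(a.0\{a,c})\{b,c} + c.(b.(0 + 0) + c.b.X)) has moves —b→ n0
Bisimilarity quotient blocks:
  B0 = {m0, n0}
  B1 = {m1, n1}
  B2 = {m3, m4, n3, n4}
  B3 = {m2, n2}
  B4 = {m5, n5}
m0 ∈ B0, n0 ∈ B0 → same block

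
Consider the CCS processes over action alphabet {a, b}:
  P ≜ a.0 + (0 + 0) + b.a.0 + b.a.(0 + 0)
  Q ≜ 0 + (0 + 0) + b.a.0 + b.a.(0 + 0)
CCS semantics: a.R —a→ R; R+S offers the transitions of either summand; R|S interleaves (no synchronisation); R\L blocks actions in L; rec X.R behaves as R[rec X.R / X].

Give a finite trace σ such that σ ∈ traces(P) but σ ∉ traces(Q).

a

LTS(P): 5 reachable states
  m0 = a.0 + (0 + 0) + b.a.0 + b.a.(0 + 0) has moves =a=> m1, =b=> m2, =b=> m3
  m1 = 0 has moves (no moves)
  m2 = a.(0 + 0) has moves =a=> m4
  m3 = a.0 has moves =a=> m1
  m4 = 0 + 0 has moves (no moves)
LTS(Q): 5 reachable states
  n0 = 0 + (0 + 0) + b.a.0 + b.a.(0 + 0) has moves =b=> n1, =b=> n2
  n1 = a.(0 + 0) has moves =a=> n3
  n2 = a.0 has moves =a=> n4
  n3 = 0 + 0 has moves (no moves)
  n4 = 0 has moves (no moves)
Trace ⟨a⟩ through P, begin at {m0}:
  [1] a ⇒ {m1}
  ✓ P
Trace ⟨a⟩ through Q, begin at {n0}:
  [1] a ⇒ ∅  — Q cannot continue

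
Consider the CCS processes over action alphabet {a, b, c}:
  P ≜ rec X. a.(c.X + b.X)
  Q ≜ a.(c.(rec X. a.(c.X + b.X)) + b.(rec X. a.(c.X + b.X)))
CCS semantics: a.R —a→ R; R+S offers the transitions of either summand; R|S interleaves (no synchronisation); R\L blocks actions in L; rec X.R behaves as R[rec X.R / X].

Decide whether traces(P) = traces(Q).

trace-equivalent

LTS(P): 2 reachable states
  p0 = rec X. a.(c.X + b.X) :: --a--▸ p1
  p1 = c.(rec X. a.(c.X + b.X)) + b.(rec X. a.(c.X + b.X)) :: --b--▸ p0, --c--▸ p0
LTS(Q): 3 reachable states
  q0 = a.(c.(rec X. a.(c.X + b.X)) + b.(rec X. a.(c.X + b.X))) :: --a--▸ q1
  q1 = c.(rec X. a.(c.X + b.X)) + b.(rec X. a.(c.X + b.X)) :: --b--▸ q2, --c--▸ q2
  q2 = rec X. a.(c.X + b.X) :: --a--▸ q1
Partition-refinement fixed point:
  B0 = {p0, q0, q2}
  B1 = {p1, q1}
p0 ∈ B0, q0 ∈ B0 → same block
Bisimilar ⇒ trace-equivalent.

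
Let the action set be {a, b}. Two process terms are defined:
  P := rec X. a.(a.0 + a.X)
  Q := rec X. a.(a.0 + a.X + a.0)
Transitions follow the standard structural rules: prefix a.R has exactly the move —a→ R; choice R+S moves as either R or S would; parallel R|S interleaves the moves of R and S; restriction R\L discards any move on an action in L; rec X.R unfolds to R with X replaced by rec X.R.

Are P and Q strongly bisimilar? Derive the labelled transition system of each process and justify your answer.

LTS(P): 3 reachable states
  s0 = rec X. a.(a.0 + a.X) → —a→ s1
  s1 = a.0 + a.(rec X. a.(a.0 + a.X)) → —a→ s0, —a→ s2
  s2 = 0 → deadlocked
LTS(Q): 3 reachable states
  t0 = rec X. a.(a.0 + a.X + a.0) → —a→ t1
  t1 = a.0 + a.(rec X. a.(a.0 + a.X + a.0)) + a.0 → —a→ t0, —a→ t2
  t2 = 0 → deadlocked
Bisimilarity quotient blocks:
  B0 = {s0, t0}
  B1 = {s1, t1}
  B2 = {s2, t2}
s0 ∈ B0, t0 ∈ B0 → same block

bisimilar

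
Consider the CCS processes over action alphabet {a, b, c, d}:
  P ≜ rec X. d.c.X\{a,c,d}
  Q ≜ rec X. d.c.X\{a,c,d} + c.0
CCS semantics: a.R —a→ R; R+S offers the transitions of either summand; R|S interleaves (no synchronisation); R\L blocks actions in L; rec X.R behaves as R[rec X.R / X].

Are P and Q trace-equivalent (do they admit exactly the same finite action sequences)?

traces(P) ≠ traces(Q) — witness ⟨c⟩

LTS(P): 3 reachable states
  m0 = rec X. d.c.X\{a,c,d} | =d=> m1
  m1 = c.(rec X. d.c.X\{a,c,d})\{a,c,d} | =c=> m2
  m2 = (rec X. d.c.X\{a,c,d})\{a,c,d} | ·
LTS(Q): 4 reachable states
  n0 = rec X. d.c.X\{a,c,d} + c.0 | =c=> n1, =d=> n2
  n1 = 0 | ·
  n2 = c.(rec X. d.c.X\{a,c,d} + c.0)\{a,c,d} | =c=> n3
  n3 = (rec X. d.c.X\{a,c,d} + c.0)\{a,c,d} | ·
Run σ = ⟨c⟩ on Q: start {n0}
  [1] c ⇒ {n1}
  Q completes σ.
Run σ = ⟨c⟩ on P: start {m0}
  [1] c ⇒ ∅ (P stuck)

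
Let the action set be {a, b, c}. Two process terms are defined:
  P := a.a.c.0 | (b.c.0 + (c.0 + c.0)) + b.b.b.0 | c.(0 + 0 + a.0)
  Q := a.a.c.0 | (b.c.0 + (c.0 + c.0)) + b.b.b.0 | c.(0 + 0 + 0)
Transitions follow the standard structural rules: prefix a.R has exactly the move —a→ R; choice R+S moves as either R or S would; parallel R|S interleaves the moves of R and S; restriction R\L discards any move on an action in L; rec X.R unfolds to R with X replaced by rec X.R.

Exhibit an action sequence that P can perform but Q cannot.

Reachable graph of P (22 states):
  p0 = a.a.c.0 | (b.c.0 + (c.0 + c.0)) + b.b.b.0 | c.(0 + 0 + a.0) ⊢ -a-> p1, -b-> p2, -b-> p3, -c-> p4, -c-> p5
  p1 = a.c.0 | (b.c.0 + (c.0 + c.0)) ⊢ -a-> p6, -b-> p7, -c-> p8
  p2 = a.a.c.0 | c.0 ⊢ -a-> p7, -c-> p4
  p3 = b.b.0 | c.(0 + 0 + a.0) ⊢ -b-> p9, -c-> p10
  p4 = a.a.c.0 | 0 ⊢ -a-> p8
  p5 = b.b.b.0 | (0 + 0 + a.0) ⊢ -a-> p11, -b-> p10
  p6 = c.0 | (b.c.0 + (c.0 + c.0)) ⊢ -b-> p12, -c-> p13, -c-> p14
  p7 = a.c.0 | c.0 ⊢ -a-> p12, -c-> p8
  p8 = a.c.0 | 0 ⊢ -a-> p14
  p9 = b.0 | c.(0 + 0 + a.0) ⊢ -b-> p15, -c-> p16
  p10 = b.b.0 | (0 + 0 + a.0) ⊢ -a-> p17, -b-> p16
  p11 = b.b.b.0 | 0 ⊢ -b-> p17
  p12 = c.0 | c.0 ⊢ -c-> p14, -c-> p18
  p13 = 0 | (b.c.0 + (c.0 + c.0)) ⊢ -b-> p18, -c-> p19
  p14 = c.0 | 0 ⊢ -c-> p19
  p15 = 0 | c.(0 + 0 + a.0) ⊢ -c-> p20
  p16 = b.0 | (0 + 0 + a.0) ⊢ -a-> p21, -b-> p20
  p17 = b.b.0 | 0 ⊢ -b-> p21
  p18 = 0 | c.0 ⊢ -c-> p19
  p19 = 0 | 0 ⊢ deadlocked
  p20 = 0 | (0 + 0 + a.0) ⊢ -a-> p19
  p21 = b.0 | 0 ⊢ -b-> p19
Reachable graph of Q (19 states):
  q0 = a.a.c.0 | (b.c.0 + (c.0 + c.0)) + b.b.b.0 | c.(0 + 0 + 0) ⊢ -a-> q1, -b-> q2, -b-> q3, -c-> q4, -c-> q5
  q1 = a.c.0 | (b.c.0 + (c.0 + c.0)) ⊢ -a-> q6, -b-> q7, -c-> q8
  q2 = a.a.c.0 | c.0 ⊢ -a-> q7, -c-> q4
  q3 = b.b.0 | c.(0 + 0 + 0) ⊢ -b-> q9, -c-> q10
  q4 = a.a.c.0 | 0 ⊢ -a-> q8
  q5 = b.b.b.0 | (0 + 0 + 0) ⊢ -b-> q10
  q6 = c.0 | (b.c.0 + (c.0 + c.0)) ⊢ -b-> q11, -c-> q12, -c-> q13
  q7 = a.c.0 | c.0 ⊢ -a-> q11, -c-> q8
  q8 = a.c.0 | 0 ⊢ -a-> q13
  q9 = b.0 | c.(0 + 0 + 0) ⊢ -b-> q14, -c-> q15
  q10 = b.b.0 | (0 + 0 + 0) ⊢ -b-> q15
  q11 = c.0 | c.0 ⊢ -c-> q13, -c-> q16
  q12 = 0 | (b.c.0 + (c.0 + c.0)) ⊢ -b-> q16, -c-> q17
  q13 = c.0 | 0 ⊢ -c-> q17
  q14 = 0 | c.(0 + 0 + 0) ⊢ -c-> q18
  q15 = b.0 | (0 + 0 + 0) ⊢ -b-> q18
  q16 = 0 | c.0 ⊢ -c-> q17
  q17 = 0 | 0 ⊢ deadlocked
  q18 = 0 | (0 + 0 + 0) ⊢ deadlocked
Executing cab from P (initial set {p0}):
  after c @ step 1: {p4, p5}
  after a @ step 2: {p11, p8}
  after b @ step 3: {p17}
  — P admits the full trace.
Executing cab from Q (initial set {q0}):
  after c @ step 1: {q4, q5}
  after a @ step 2: {q8}
  after b @ step 3: no successor for Q

cab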